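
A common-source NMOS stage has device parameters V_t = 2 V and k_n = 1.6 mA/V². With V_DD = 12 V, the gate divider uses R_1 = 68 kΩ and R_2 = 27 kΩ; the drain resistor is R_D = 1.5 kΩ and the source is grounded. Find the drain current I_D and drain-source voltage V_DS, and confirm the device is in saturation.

I_D ≈ 1.6 mA, V_DS ≈ 9.6 V

V_G = V_DD·R_2/(R_1+R_2) = 12×27/95 = 3.41 V. With the source grounded, V_GS = V_G = 3.41 V.
Assume saturation: I_D = (k_n/2)(V_GS − V_t)² = (1.6/2)×(3.41 − 2)² = 0.8×1.41² = 1.59 mA.
V_DS = V_DD − I_D·R_D = 12 − 1.59×1.5 = 9.61 V.
Saturation requires V_DS ≥ V_GS − V_t = 1.41 V; 9.61 ≥ 1.41 ✓.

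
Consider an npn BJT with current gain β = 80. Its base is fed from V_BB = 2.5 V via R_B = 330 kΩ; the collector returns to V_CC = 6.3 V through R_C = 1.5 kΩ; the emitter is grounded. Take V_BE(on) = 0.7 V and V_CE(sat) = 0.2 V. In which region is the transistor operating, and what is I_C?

Assume active. Base-emitter loop: I_B = (V_BB − V_BE)/R_B = (2.5 − 0.7)/330 = 0.00545 mA.
I_C = β·I_B = 80×0.00545 = 0.436 mA.
V_CE = V_CC − I_C·R_C = 6.3 − 0.436×1.5 = 5.65 V > V_CE(sat), so the active-region assumption holds.

active; I_C ≈ 0.44 mA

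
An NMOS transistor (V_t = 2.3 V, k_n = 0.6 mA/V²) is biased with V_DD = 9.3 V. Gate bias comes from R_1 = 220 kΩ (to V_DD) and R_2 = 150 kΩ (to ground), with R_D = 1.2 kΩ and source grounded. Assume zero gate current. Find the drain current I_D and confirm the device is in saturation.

V_G = V_DD·R_2/(R_1+R_2) = 9.3×150/370 = 3.77 V. With the source grounded, V_GS = V_G = 3.77 V.
Assume saturation: I_D = (k_n/2)(V_GS − V_t)² = (0.6/2)×(3.77 − 2.3)² = 0.3×1.47² = 0.649 mA.
V_DS = V_DD − I_D·R_D = 9.3 − 0.649×1.2 = 8.52 V.
Saturation requires V_DS ≥ V_GS − V_t = 1.47 V; 8.52 ≥ 1.47 ✓.

I_D ≈ 0.65 mA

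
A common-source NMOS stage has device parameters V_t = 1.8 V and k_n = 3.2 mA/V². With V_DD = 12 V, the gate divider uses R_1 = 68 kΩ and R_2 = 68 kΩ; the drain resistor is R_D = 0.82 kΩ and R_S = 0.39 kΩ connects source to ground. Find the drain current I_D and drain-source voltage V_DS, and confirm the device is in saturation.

I_D ≈ 5.9 mA, V_DS ≈ 4.9 V

V_G = V_DD·R_2/(R_1+R_2) = 12×68/136 = 6 V.
Assume saturation: I_D = (k_n/2)(V_GS − V_t)² with V_GS = V_G − I_D·R_S = 6 − 0.39·I_D.
Substituting gives 0.243·I_D² − 6.24·I_D + 28.2 = 0, with roots I_D = 5.86 or 19.8 mA.
The root I_D = 19.8 mA gives V_GS = -1.72 V ≤ V_t, so take I_D = 5.86 mA.
Then V_GS = 3.71 V and V_DS = V_DD − I_D(R_D+R_S) = 12 − 5.86×1.21 = 4.91 V.
Saturation requires V_DS ≥ V_GS − V_t = 1.91 V; 4.91 ≥ 1.91 ✓.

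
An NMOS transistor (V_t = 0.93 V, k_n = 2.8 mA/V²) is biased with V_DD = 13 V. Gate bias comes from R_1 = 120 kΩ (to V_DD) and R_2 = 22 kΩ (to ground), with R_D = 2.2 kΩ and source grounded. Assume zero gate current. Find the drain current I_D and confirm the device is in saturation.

V_G = V_DD·R_2/(R_1+R_2) = 13×22/142 = 2.01 V. With the source grounded, V_GS = V_G = 2.01 V.
Assume saturation: I_D = (k_n/2)(V_GS − V_t)² = (2.8/2)×(2.01 − 0.93)² = 1.4×1.08² = 1.65 mA.
V_DS = V_DD − I_D·R_D = 13 − 1.65×2.2 = 9.38 V.
Saturation requires V_DS ≥ V_GS − V_t = 1.08 V; 9.38 ≥ 1.08 ✓.

I_D ≈ 1.6 mA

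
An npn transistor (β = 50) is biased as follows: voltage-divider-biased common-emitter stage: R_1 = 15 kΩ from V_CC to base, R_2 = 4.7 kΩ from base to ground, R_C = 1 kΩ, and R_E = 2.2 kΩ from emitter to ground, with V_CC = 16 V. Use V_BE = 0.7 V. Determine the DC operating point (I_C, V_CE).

Thevenize the base divider: V_Th = V_CC·R_2/(R_1+R_2) = 16×4.7/19.7 = 3.82 V, R_Th = R_1‖R_2 = 3.58 kΩ.
Base-emitter loop: V_Th = I_B·R_Th + V_BE + (β+1)I_B·R_E, so I_B = (3.82 − 0.7) / (3.58 + 51×2.2) = 0.0269 mA.
I_C = β·I_B = 50×0.0269 = 1.35 mA, and I_E = (β+1)I_B = 1.37 mA.
V_CE = V_CC − I_C·R_C − I_E·R_E = 16 − 1.35×1 − 1.37×2.2 = 11.6 V.
V_CE = 11.6 V > 0.2 V confirms active-region operation.

I_C ≈ 1.3 mA, V_CE ≈ 12 V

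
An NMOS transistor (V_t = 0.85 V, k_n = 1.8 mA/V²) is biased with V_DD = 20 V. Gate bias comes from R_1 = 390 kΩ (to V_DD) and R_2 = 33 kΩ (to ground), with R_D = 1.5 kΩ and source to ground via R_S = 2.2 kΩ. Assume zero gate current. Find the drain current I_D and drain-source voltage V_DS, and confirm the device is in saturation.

V_G = V_DD·R_2/(R_1+R_2) = 20×33/423 = 1.56 V.
Assume saturation: I_D = (k_n/2)(V_GS − V_t)² with V_GS = V_G − I_D·R_S = 1.56 − 2.2·I_D.
Substituting gives 4.36·I_D² − 3.81·I_D + 0.454 = 0, with roots I_D = 0.142 or 0.733 mA.
The root I_D = 0.733 mA gives V_GS = -0.0525 V ≤ V_t, so take I_D = 0.142 mA.
Then V_GS = 1.25 V and V_DS = V_DD − I_D(R_D+R_S) = 20 − 0.142×3.7 = 19.5 V.
Saturation requires V_DS ≥ V_GS − V_t = 0.397 V; 19.5 ≥ 0.397 ✓.

I_D ≈ 0.14 mA, V_DS ≈ 19 V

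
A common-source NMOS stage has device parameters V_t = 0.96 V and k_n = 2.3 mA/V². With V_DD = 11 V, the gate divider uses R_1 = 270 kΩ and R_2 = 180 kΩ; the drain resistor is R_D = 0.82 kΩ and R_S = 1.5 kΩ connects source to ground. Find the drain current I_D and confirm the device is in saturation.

I_D ≈ 1.5 mA

V_G = V_DD·R_2/(R_1+R_2) = 11×180/450 = 4.4 V.
Assume saturation: I_D = (k_n/2)(V_GS − V_t)² with V_GS = V_G − I_D·R_S = 4.4 − 1.5·I_D.
Substituting gives 2.59·I_D² − 12.9·I_D + 13.6 = 0, with roots I_D = 1.53 or 3.45 mA.
The root I_D = 3.45 mA gives V_GS = -0.771 V ≤ V_t, so take I_D = 1.53 mA.
Then V_GS = 2.11 V and V_DS = V_DD − I_D(R_D+R_S) = 11 − 1.53×2.32 = 7.46 V.
Saturation requires V_DS ≥ V_GS − V_t = 1.15 V; 7.46 ≥ 1.15 ✓.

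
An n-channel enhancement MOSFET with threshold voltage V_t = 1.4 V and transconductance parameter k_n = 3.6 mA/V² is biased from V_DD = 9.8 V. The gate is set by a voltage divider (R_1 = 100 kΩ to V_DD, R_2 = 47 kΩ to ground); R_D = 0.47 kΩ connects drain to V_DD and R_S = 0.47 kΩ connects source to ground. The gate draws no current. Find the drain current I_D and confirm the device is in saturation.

V_G = V_DD·R_2/(R_1+R_2) = 9.8×47/147 = 3.13 V.
Assume saturation: I_D = (k_n/2)(V_GS − V_t)² with V_GS = V_G − I_D·R_S = 3.13 − 0.47·I_D.
Substituting gives 0.398·I_D² − 3.93·I_D + 5.41 = 0, with roots I_D = 1.65 or 8.24 mA.
The root I_D = 8.24 mA gives V_GS = -0.74 V ≤ V_t, so take I_D = 1.65 mA.
Then V_GS = 2.36 V and V_DS = V_DD − I_D(R_D+R_S) = 9.8 − 1.65×0.94 = 8.25 V.
Saturation requires V_DS ≥ V_GS − V_t = 0.958 V; 8.25 ≥ 0.958 ✓.

I_D ≈ 1.7 mA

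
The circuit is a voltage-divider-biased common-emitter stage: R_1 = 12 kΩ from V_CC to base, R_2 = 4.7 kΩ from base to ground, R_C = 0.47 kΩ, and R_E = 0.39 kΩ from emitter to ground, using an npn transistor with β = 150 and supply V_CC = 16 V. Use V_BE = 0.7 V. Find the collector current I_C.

Thevenize the base divider: V_Th = V_CC·R_2/(R_1+R_2) = 16×4.7/16.7 = 4.5 V, R_Th = R_1‖R_2 = 3.38 kΩ.
Base-emitter loop: V_Th = I_B·R_Th + V_BE + (β+1)I_B·R_E, so I_B = (4.5 − 0.7) / (3.38 + 151×0.39) = 0.0611 mA.
I_C = β·I_B = 150×0.0611 = 9.16 mA, and I_E = (β+1)I_B = 9.22 mA.
V_CE = V_CC − I_C·R_C − I_E·R_E = 16 − 9.16×0.47 − 9.22×0.39 = 8.1 V.
V_CE = 8.1 V > 0.2 V confirms active-region operation.

I_C ≈ 9.2 mA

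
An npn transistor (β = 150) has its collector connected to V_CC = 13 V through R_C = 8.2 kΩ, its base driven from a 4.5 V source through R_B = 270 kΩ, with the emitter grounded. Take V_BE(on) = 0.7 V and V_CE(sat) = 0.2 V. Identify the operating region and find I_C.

saturation; I_C ≈ 1.6 mA

Assume active: I_B = (4.5 − 0.7)/270 = 0.0141 mA, giving I_C = β·I_B = 2.11 mA.
But then V_CE = 13 − 2.11×8.2 = -4.31 V < V_CE(sat) = 0.2 V — impossible in the active region.
So the transistor is saturated. With V_CE = 0.2 V, I_C = (V_CC − 0.2)/R_C = 12.8/8.2 = 1.56 mA.
Check: β·I_B = 2.11 mA > I_C = 1.56 mA, confirming saturation.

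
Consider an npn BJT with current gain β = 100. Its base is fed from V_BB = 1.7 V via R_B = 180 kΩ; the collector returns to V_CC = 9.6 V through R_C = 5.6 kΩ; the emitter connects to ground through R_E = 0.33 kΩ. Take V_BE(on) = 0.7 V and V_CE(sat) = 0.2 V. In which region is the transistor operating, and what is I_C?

active; I_C ≈ 0.47 mA

Assume active. Base-emitter loop: I_B = (V_BB − V_BE)/(R_B + (β+1)R_E) = (1.7 − 0.7)/(180 + 101×0.33) = 0.00469 mA.
I_C = β·I_B = 100×0.00469 = 0.469 mA.
V_CE = V_CC − I_C·R_C − I_E·R_E = 9.6 − 0.469×5.6 − 0.473×0.33 = 6.82 V > V_CE(sat), so the active-region assumption holds.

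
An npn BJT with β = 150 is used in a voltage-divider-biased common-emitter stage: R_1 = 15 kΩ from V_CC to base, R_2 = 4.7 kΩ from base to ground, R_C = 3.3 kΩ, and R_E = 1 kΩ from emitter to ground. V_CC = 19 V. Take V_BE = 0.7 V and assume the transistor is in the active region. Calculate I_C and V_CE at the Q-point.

I_C ≈ 3.7 mA, V_CE ≈ 3 V

Thevenize the base divider: V_Th = V_CC·R_2/(R_1+R_2) = 19×4.7/19.7 = 4.53 V, R_Th = R_1‖R_2 = 3.58 kΩ.
Base-emitter loop: V_Th = I_B·R_Th + V_BE + (β+1)I_B·R_E, so I_B = (4.53 − 0.7) / (3.58 + 151×1) = 0.0248 mA.
I_C = β·I_B = 150×0.0248 = 3.72 mA, and I_E = (β+1)I_B = 3.74 mA.
V_CE = V_CC − I_C·R_C − I_E·R_E = 19 − 3.72×3.3 − 3.74×1 = 2.98 V.
V_CE = 2.98 V > 0.2 V confirms active-region operation.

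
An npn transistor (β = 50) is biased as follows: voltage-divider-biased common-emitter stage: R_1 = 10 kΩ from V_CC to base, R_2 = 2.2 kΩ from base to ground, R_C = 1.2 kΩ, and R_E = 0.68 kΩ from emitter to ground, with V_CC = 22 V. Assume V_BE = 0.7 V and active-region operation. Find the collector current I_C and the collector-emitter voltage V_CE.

Thevenize the base divider: V_Th = V_CC·R_2/(R_1+R_2) = 22×2.2/12.2 = 3.97 V, R_Th = R_1‖R_2 = 1.8 kΩ.
Base-emitter loop: V_Th = I_B·R_Th + V_BE + (β+1)I_B·R_E, so I_B = (3.97 − 0.7) / (1.8 + 51×0.68) = 0.0896 mA.
I_C = β·I_B = 50×0.0896 = 4.48 mA, and I_E = (β+1)I_B = 4.57 mA.
V_CE = V_CC − I_C·R_C − I_E·R_E = 22 − 4.48×1.2 − 4.57×0.68 = 13.5 V.
V_CE = 13.5 V > 0.2 V confirms active-region operation.

I_C ≈ 4.5 mA, V_CE ≈ 14 V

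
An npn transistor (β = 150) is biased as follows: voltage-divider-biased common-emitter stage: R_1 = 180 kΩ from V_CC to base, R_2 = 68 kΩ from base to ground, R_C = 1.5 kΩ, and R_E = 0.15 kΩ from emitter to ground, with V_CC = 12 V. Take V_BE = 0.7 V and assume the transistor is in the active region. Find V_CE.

V_CE ≈ 3.1 V

Thevenize the base divider: V_Th = V_CC·R_2/(R_1+R_2) = 12×68/248 = 3.29 V, R_Th = R_1‖R_2 = 49.4 kΩ.
Base-emitter loop: V_Th = I_B·R_Th + V_BE + (β+1)I_B·R_E, so I_B = (3.29 − 0.7) / (49.4 + 151×0.15) = 0.036 mA.
I_C = β·I_B = 150×0.036 = 5.4 mA, and I_E = (β+1)I_B = 5.43 mA.
V_CE = V_CC − I_C·R_C − I_E·R_E = 12 − 5.4×1.5 − 5.43×0.15 = 3.09 V.
V_CE = 3.09 V > 0.2 V confirms active-region operation.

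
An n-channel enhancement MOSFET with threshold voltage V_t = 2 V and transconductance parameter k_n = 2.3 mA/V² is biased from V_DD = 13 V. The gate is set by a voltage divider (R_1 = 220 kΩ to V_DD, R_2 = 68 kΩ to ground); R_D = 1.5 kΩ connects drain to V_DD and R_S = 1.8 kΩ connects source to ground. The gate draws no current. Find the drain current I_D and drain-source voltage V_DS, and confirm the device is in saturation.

V_G = V_DD·R_2/(R_1+R_2) = 13×68/288 = 3.07 V.
Assume saturation: I_D = (k_n/2)(V_GS − V_t)² with V_GS = V_G − I_D·R_S = 3.07 − 1.8·I_D.
Substituting gives 3.73·I_D² − 5.43·I_D + 1.32 = 0, with roots I_D = 0.307 or 1.15 mA.
The root I_D = 1.15 mA gives V_GS = 1 V ≤ V_t, so take I_D = 0.307 mA.
Then V_GS = 2.52 V and V_DS = V_DD − I_D(R_D+R_S) = 13 − 0.307×3.3 = 12 V.
Saturation requires V_DS ≥ V_GS − V_t = 0.517 V; 12 ≥ 0.517 ✓.

I_D ≈ 0.31 mA, V_DS ≈ 12 V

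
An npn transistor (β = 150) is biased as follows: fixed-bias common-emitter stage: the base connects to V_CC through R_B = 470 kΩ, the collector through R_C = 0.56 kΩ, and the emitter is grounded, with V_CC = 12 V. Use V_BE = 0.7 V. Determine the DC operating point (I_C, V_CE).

Base loop: V_CC = I_B·R_B + V_BE, so I_B = (12 − 0.7)/470 kΩ = 0.024 mA.
In the active region I_C = β·I_B = 150 × 0.024 = 3.61 mA.
Collector loop: V_CE = V_CC − I_C·R_C = 12 − 3.61×0.56 = 9.98 V.
Since V_CE = 9.98 V > V_CE(sat) ≈ 0.2 V, the transistor is in the active region as assumed.

I_C ≈ 3.6 mA, V_CE ≈ 10 V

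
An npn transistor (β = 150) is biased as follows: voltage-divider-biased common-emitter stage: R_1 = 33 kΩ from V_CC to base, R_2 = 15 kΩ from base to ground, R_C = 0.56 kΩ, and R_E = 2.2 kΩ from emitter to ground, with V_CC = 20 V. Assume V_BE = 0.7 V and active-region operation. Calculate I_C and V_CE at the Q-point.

Thevenize the base divider: V_Th = V_CC·R_2/(R_1+R_2) = 20×15/48 = 6.25 V, R_Th = R_1‖R_2 = 10.3 kΩ.
Base-emitter loop: V_Th = I_B·R_Th + V_BE + (β+1)I_B·R_E, so I_B = (6.25 − 0.7) / (10.3 + 151×2.2) = 0.0162 mA.
I_C = β·I_B = 150×0.0162 = 2.43 mA, and I_E = (β+1)I_B = 2.45 mA.
V_CE = V_CC − I_C·R_C − I_E·R_E = 20 − 2.43×0.56 − 2.45×2.2 = 13.3 V.
V_CE = 13.3 V > 0.2 V confirms active-region operation.

I_C ≈ 2.4 mA, V_CE ≈ 13 V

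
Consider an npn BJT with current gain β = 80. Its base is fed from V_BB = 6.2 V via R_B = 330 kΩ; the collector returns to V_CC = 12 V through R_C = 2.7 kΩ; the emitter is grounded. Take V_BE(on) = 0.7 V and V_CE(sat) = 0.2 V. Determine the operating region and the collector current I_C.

Assume active. Base-emitter loop: I_B = (V_BB − V_BE)/R_B = (6.2 − 0.7)/330 = 0.0167 mA.
I_C = β·I_B = 80×0.0167 = 1.33 mA.
V_CE = V_CC − I_C·R_C = 12 − 1.33×2.7 = 8.4 V > V_CE(sat), so the active-region assumption holds.

active; I_C ≈ 1.3 mA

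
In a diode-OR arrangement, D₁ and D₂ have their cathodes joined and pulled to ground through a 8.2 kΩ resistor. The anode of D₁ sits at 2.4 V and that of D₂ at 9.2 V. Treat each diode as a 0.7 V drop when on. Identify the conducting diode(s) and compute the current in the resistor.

Only D₂ conducts; I_R ≈ 1 mA

Assume both conduct. Then node N would need to be at both 2.4−0.7 = 1.7 V and 9.2−0.7 = 8.5 V, which is impossible.
Assume only D₂ conducts: V_N = 9.2 − 0.7 = 8.5 V, so I_R = 8.5/8.2 = 1.04 mA.
Check D₁: its anode-to-cathode voltage is 2.4 − 8.5 = -6.1 V < 0.7 V, so it is off. The assumption is consistent.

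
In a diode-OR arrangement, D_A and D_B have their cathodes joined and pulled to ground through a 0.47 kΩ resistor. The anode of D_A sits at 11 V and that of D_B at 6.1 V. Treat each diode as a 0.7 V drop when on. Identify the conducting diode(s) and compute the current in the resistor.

Assume both conduct. Then node N would need to be at both 11−0.7 = 10.3 V and 6.1−0.7 = 5.4 V, which is impossible.
Assume only D_A conducts: V_N = 11 − 0.7 = 10.3 V, so I_R = 10.3/0.47 = 21.9 mA.
Check D_B: its anode-to-cathode voltage is 6.1 − 10.3 = -4.2 V < 0.7 V, so it is off. The assumption is consistent.

Only D_A conducts; I_R ≈ 22 mA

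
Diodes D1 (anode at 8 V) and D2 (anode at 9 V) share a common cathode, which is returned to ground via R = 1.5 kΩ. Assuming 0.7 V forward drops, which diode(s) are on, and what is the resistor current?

Only D2 conducts; I_R ≈ 5.5 mA

Assume both conduct. Then node N would need to be at both 8−0.7 = 7.3 V and 9−0.7 = 8.3 V, which is impossible.
Assume only D2 conducts: V_N = 9 − 0.7 = 8.3 V, so I_R = 8.3/1.5 = 5.53 mA.
Check D1: its anode-to-cathode voltage is 8 − 8.3 = -0.3 V < 0.7 V, so it is off. The assumption is consistent.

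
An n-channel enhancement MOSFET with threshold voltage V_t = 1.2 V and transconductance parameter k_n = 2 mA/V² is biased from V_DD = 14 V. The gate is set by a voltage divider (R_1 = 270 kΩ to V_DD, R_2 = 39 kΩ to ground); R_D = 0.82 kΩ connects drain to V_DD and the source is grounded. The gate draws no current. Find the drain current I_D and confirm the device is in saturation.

I_D ≈ 0.32 mA

V_G = V_DD·R_2/(R_1+R_2) = 14×39/309 = 1.77 V. With the source grounded, V_GS = V_G = 1.77 V.
Assume saturation: I_D = (k_n/2)(V_GS − V_t)² = (2/2)×(1.77 − 1.2)² = 1×0.567² = 0.321 mA.
V_DS = V_DD − I_D·R_D = 14 − 0.321×0.82 = 13.7 V.
Saturation requires V_DS ≥ V_GS − V_t = 0.567 V; 13.7 ≥ 0.567 ✓.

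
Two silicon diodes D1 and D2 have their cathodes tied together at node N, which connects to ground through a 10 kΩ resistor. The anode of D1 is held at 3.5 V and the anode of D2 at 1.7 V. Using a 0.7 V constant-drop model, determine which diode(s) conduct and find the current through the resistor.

Assume both conduct. Then node N would need to be at both 3.5−0.7 = 2.8 V and 1.7−0.7 = 1 V, which is impossible.
Assume only D1 conducts: V_N = 3.5 − 0.7 = 2.8 V, so I_R = 2.8/10 = 0.28 mA.
Check D2: its anode-to-cathode voltage is 1.7 − 2.8 = -1.1 V < 0.7 V, so it is off. The assumption is consistent.

Only D1 conducts; I_R ≈ 0.28 mA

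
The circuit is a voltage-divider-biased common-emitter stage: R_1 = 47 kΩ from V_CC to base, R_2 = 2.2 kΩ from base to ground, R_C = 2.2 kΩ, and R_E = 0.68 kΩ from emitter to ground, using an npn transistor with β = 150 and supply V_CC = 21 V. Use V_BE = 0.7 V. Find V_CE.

V_CE ≈ 20 V

Thevenize the base divider: V_Th = V_CC·R_2/(R_1+R_2) = 21×2.2/49.2 = 0.939 V, R_Th = R_1‖R_2 = 2.1 kΩ.
Base-emitter loop: V_Th = I_B·R_Th + V_BE + (β+1)I_B·R_E, so I_B = (0.939 − 0.7) / (2.1 + 151×0.68) = 0.00228 mA.
I_C = β·I_B = 150×0.00228 = 0.342 mA, and I_E = (β+1)I_B = 0.344 mA.
V_CE = V_CC − I_C·R_C − I_E·R_E = 21 − 0.342×2.2 − 0.344×0.68 = 20 V.
V_CE = 20 V > 0.2 V confirms active-region operation.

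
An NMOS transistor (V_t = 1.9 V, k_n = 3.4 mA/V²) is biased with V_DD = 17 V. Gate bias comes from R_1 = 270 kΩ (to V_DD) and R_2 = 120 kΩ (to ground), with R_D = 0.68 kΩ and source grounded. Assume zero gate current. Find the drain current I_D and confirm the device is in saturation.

I_D ≈ 19 mA

V_G = V_DD·R_2/(R_1+R_2) = 17×120/390 = 5.23 V. With the source grounded, V_GS = V_G = 5.23 V.
Assume saturation: I_D = (k_n/2)(V_GS − V_t)² = (3.4/2)×(5.23 − 1.9)² = 1.7×3.33² = 18.9 mA.
V_DS = V_DD − I_D·R_D = 17 − 18.9×0.68 = 4.18 V.
Saturation requires V_DS ≥ V_GS − V_t = 3.33 V; 4.18 ≥ 3.33 ✓.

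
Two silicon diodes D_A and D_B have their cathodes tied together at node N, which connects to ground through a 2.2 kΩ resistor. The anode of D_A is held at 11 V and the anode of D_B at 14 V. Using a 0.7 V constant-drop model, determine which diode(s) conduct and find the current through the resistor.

Assume both conduct. Then node N would need to be at both 11−0.7 = 10.3 V and 14−0.7 = 13.3 V, which is impossible.
Assume only D_B conducts: V_N = 14 − 0.7 = 13.3 V, so I_R = 13.3/2.2 = 6.05 mA.
Check D_A: its anode-to-cathode voltage is 11 − 13.3 = -2.3 V < 0.7 V, so it is off. The assumption is consistent.

Only D_B conducts; I_R ≈ 6 mA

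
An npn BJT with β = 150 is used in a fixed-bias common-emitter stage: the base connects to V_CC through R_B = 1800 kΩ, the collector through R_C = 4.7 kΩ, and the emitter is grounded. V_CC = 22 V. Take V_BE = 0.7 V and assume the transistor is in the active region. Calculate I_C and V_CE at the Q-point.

Base loop: V_CC = I_B·R_B + V_BE, so I_B = (22 − 0.7)/1800 kΩ = 0.0118 mA.
In the active region I_C = β·I_B = 150 × 0.0118 = 1.78 mA.
Collector loop: V_CE = V_CC − I_C·R_C = 22 − 1.78×4.7 = 13.7 V.
Since V_CE = 13.7 V > V_CE(sat) ≈ 0.2 V, the transistor is in the active region as assumed.

I_C ≈ 1.8 mA, V_CE ≈ 14 V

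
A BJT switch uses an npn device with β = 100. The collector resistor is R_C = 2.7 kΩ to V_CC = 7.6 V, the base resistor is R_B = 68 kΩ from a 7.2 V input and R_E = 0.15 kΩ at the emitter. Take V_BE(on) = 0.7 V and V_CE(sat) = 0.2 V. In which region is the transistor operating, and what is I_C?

saturation; I_C ≈ 2.6 mA

Assume active: I_B = (7.2 − 0.7)/(68 + 101×0.15) = 0.0782 mA, I_C = β·I_B = 7.82 mA.
Then V_CE = 7.6 − 7.82×2.7 − 7.9×0.15 = -14.7 V < 0.2 V — the active assumption fails.
Re-solve with V_CE = 0.2 V. KCL at the emitter: V_E/R_E = (V_BB−0.7−V_E)/R_B + (V_CC−0.2−V_E)/R_C, giving V_E = 0.402 V.
I_C = (V_CC − 0.2 − V_E)/R_C = (7.4 − 0.402)/2.7 = 2.59 mA.
Check: I_B = (6.5 − 0.402)/68 = 0.0897 mA, and β·I_B = 8.97 mA > I_C, confirming saturation.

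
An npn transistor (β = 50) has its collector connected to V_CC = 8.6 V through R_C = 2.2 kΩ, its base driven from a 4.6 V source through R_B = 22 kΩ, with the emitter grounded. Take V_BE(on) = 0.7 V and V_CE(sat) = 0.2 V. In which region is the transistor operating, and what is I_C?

Assume active: I_B = (4.6 − 0.7)/22 = 0.177 mA, giving I_C = β·I_B = 8.86 mA.
But then V_CE = 8.6 − 8.86×2.2 = -10.9 V < V_CE(sat) = 0.2 V — impossible in the active region.
So the transistor is saturated. With V_CE = 0.2 V, I_C = (V_CC − 0.2)/R_C = 8.4/2.2 = 3.82 mA.
Check: β·I_B = 8.86 mA > I_C = 3.82 mA, confirming saturation.

saturation; I_C ≈ 3.8 mA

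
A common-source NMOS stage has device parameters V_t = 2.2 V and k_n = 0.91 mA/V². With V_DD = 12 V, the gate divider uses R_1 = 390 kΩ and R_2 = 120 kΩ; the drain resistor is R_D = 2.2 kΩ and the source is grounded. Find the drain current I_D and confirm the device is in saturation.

I_D ≈ 0.18 mA

V_G = V_DD·R_2/(R_1+R_2) = 12×120/510 = 2.82 V. With the source grounded, V_GS = V_G = 2.82 V.
Assume saturation: I_D = (k_n/2)(V_GS − V_t)² = (0.91/2)×(2.82 − 2.2)² = 0.455×0.624² = 0.177 mA.
V_DS = V_DD − I_D·R_D = 12 − 0.177×2.2 = 11.6 V.
Saturation requires V_DS ≥ V_GS − V_t = 0.624 V; 11.6 ≥ 0.624 ✓.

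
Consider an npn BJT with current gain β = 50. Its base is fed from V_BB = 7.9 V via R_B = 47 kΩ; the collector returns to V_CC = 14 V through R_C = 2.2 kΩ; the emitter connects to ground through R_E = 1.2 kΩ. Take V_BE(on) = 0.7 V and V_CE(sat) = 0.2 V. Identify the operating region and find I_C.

active; I_C ≈ 3.3 mA

Assume active. Base-emitter loop: I_B = (V_BB − V_BE)/(R_B + (β+1)R_E) = (7.9 − 0.7)/(47 + 51×1.2) = 0.0665 mA.
I_C = β·I_B = 50×0.0665 = 3.33 mA.
V_CE = V_CC − I_C·R_C − I_E·R_E = 14 − 3.33×2.2 − 3.39×1.2 = 2.61 V > V_CE(sat), so the active-region assumption holds.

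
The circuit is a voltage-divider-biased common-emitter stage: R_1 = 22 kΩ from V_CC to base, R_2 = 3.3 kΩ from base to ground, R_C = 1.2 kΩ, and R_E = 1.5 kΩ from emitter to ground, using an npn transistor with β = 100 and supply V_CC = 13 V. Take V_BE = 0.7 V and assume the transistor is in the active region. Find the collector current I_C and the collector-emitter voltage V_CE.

Thevenize the base divider: V_Th = V_CC·R_2/(R_1+R_2) = 13×3.3/25.3 = 1.7 V, R_Th = R_1‖R_2 = 2.87 kΩ.
Base-emitter loop: V_Th = I_B·R_Th + V_BE + (β+1)I_B·R_E, so I_B = (1.7 − 0.7) / (2.87 + 101×1.5) = 0.00645 mA.
I_C = β·I_B = 100×0.00645 = 0.645 mA, and I_E = (β+1)I_B = 0.651 mA.
V_CE = V_CC − I_C·R_C − I_E·R_E = 13 − 0.645×1.2 − 0.651×1.5 = 11.2 V.
V_CE = 11.2 V > 0.2 V confirms active-region operation.

I_C ≈ 0.64 mA, V_CE ≈ 11 V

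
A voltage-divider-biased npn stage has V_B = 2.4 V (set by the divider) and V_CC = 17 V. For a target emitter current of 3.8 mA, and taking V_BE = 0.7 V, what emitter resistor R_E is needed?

R_E ≈ 0.45 kΩ

V_E = V_B − V_BE = 2.4 − 0.7 = 1.7 V.
R_E = V_E / I_E = 1.7 / 3.8 = 0.447 kΩ.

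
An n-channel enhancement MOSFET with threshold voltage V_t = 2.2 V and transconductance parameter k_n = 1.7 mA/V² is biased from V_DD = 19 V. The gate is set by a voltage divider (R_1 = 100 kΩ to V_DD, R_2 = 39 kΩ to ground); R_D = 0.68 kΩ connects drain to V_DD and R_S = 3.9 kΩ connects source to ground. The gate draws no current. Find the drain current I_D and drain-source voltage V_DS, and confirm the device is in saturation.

V_G = V_DD·R_2/(R_1+R_2) = 19×39/139 = 5.33 V.
Assume saturation: I_D = (k_n/2)(V_GS − V_t)² with V_GS = V_G − I_D·R_S = 5.33 − 3.9·I_D.
Substituting gives 12.9·I_D² − 21.8·I_D + 8.33 = 0, with roots I_D = 0.589 or 1.09 mA.
The root I_D = 1.09 mA gives V_GS = 1.07 V ≤ V_t, so take I_D = 0.589 mA.
Then V_GS = 3.03 V and V_DS = V_DD − I_D(R_D+R_S) = 19 − 0.589×4.58 = 16.3 V.
Saturation requires V_DS ≥ V_GS − V_t = 0.833 V; 16.3 ≥ 0.833 ✓.

I_D ≈ 0.59 mA, V_DS ≈ 16 V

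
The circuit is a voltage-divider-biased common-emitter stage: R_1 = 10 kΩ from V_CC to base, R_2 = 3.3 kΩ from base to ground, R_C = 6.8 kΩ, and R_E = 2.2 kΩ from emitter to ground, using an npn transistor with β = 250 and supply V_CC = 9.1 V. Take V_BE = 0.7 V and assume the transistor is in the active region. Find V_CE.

V_CE ≈ 2.8 V

Thevenize the base divider: V_Th = V_CC·R_2/(R_1+R_2) = 9.1×3.3/13.3 = 2.26 V, R_Th = R_1‖R_2 = 2.48 kΩ.
Base-emitter loop: V_Th = I_B·R_Th + V_BE + (β+1)I_B·R_E, so I_B = (2.26 − 0.7) / (2.48 + 251×2.2) = 0.00281 mA.
I_C = β·I_B = 250×0.00281 = 0.702 mA, and I_E = (β+1)I_B = 0.705 mA.
V_CE = V_CC − I_C·R_C − I_E·R_E = 9.1 − 0.702×6.8 − 0.705×2.2 = 2.77 V.
V_CE = 2.77 V > 0.2 V confirms active-region operation.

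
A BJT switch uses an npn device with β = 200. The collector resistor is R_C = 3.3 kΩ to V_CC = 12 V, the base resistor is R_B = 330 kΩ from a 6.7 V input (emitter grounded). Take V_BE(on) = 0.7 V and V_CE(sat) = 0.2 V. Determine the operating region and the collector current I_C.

Assume active: I_B = (6.7 − 0.7)/330 = 0.0182 mA, giving I_C = β·I_B = 3.64 mA.
But then V_CE = 12 − 3.64×3.3 = 0.00000000000000178 V < V_CE(sat) = 0.2 V — impossible in the active region.
So the transistor is saturated. With V_CE = 0.2 V, I_C = (V_CC − 0.2)/R_C = 11.8/3.3 = 3.58 mA.
Check: β·I_B = 3.64 mA > I_C = 3.58 mA, confirming saturation.

saturation; I_C ≈ 3.6 mA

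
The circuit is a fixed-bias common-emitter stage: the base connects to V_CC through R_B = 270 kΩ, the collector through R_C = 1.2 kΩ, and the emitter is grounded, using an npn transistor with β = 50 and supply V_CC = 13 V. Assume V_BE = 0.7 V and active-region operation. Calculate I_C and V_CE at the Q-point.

I_C ≈ 2.3 mA, V_CE ≈ 10 V

Base loop: V_CC = I_B·R_B + V_BE, so I_B = (13 − 0.7)/270 kΩ = 0.0456 mA.
In the active region I_C = β·I_B = 50 × 0.0456 = 2.28 mA.
Collector loop: V_CE = V_CC − I_C·R_C = 13 − 2.28×1.2 = 10.3 V.
Since V_CE = 10.3 V > V_CE(sat) ≈ 0.2 V, the transistor is in the active region as assumed.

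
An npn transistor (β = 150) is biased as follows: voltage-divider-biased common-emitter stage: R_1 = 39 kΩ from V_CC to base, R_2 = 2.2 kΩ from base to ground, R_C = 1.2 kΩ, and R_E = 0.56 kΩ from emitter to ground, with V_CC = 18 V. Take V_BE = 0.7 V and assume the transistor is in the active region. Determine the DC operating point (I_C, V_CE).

I_C ≈ 0.45 mA, V_CE ≈ 17 V

Thevenize the base divider: V_Th = V_CC·R_2/(R_1+R_2) = 18×2.2/41.2 = 0.961 V, R_Th = R_1‖R_2 = 2.08 kΩ.
Base-emitter loop: V_Th = I_B·R_Th + V_BE + (β+1)I_B·R_E, so I_B = (0.961 − 0.7) / (2.08 + 151×0.56) = 0.00301 mA.
I_C = β·I_B = 150×0.00301 = 0.452 mA, and I_E = (β+1)I_B = 0.455 mA.
V_CE = V_CC − I_C·R_C − I_E·R_E = 18 − 0.452×1.2 − 0.455×0.56 = 17.2 V.
V_CE = 17.2 V > 0.2 V confirms active-region operation.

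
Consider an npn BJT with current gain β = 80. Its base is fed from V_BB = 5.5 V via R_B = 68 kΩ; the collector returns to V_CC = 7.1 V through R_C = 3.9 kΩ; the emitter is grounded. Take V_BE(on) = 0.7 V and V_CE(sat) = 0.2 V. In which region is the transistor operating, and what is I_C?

Assume active: I_B = (5.5 − 0.7)/68 = 0.0706 mA, giving I_C = β·I_B = 5.65 mA.
But then V_CE = 7.1 − 5.65×3.9 = -14.9 V < V_CE(sat) = 0.2 V — impossible in the active region.
So the transistor is saturated. With V_CE = 0.2 V, I_C = (V_CC − 0.2)/R_C = 6.9/3.9 = 1.77 mA.
Check: β·I_B = 5.65 mA > I_C = 1.77 mA, confirming saturation.

saturation; I_C ≈ 1.8 mA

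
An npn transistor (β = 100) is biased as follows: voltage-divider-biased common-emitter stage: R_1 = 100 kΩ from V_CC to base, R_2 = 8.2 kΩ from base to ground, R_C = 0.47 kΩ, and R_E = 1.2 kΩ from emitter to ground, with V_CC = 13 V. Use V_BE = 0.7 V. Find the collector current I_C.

Thevenize the base divider: V_Th = V_CC·R_2/(R_1+R_2) = 13×8.2/108 = 0.985 V, R_Th = R_1‖R_2 = 7.58 kΩ.
Base-emitter loop: V_Th = I_B·R_Th + V_BE + (β+1)I_B·R_E, so I_B = (0.985 − 0.7) / (7.58 + 101×1.2) = 0.00221 mA.
I_C = β·I_B = 100×0.00221 = 0.221 mA, and I_E = (β+1)I_B = 0.224 mA.
V_CE = V_CC − I_C·R_C − I_E·R_E = 13 − 0.221×0.47 − 0.224×1.2 = 12.6 V.
V_CE = 12.6 V > 0.2 V confirms active-region operation.

I_C ≈ 0.22 mA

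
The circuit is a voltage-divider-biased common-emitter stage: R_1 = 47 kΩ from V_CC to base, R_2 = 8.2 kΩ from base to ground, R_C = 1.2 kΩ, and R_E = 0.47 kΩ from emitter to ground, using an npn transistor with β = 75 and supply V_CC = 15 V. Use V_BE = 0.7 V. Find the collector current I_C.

Thevenize the base divider: V_Th = V_CC·R_2/(R_1+R_2) = 15×8.2/55.2 = 2.23 V, R_Th = R_1‖R_2 = 6.98 kΩ.
Base-emitter loop: V_Th = I_B·R_Th + V_BE + (β+1)I_B·R_E, so I_B = (2.23 − 0.7) / (6.98 + 76×0.47) = 0.0358 mA.
I_C = β·I_B = 75×0.0358 = 2.68 mA, and I_E = (β+1)I_B = 2.72 mA.
V_CE = V_CC − I_C·R_C − I_E·R_E = 15 − 2.68×1.2 − 2.72×0.47 = 10.5 V.
V_CE = 10.5 V > 0.2 V confirms active-region operation.

I_C ≈ 2.7 mA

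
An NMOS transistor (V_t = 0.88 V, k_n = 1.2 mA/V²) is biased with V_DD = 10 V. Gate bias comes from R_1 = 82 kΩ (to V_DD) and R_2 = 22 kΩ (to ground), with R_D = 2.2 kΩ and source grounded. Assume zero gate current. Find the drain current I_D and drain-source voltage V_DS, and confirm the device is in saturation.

V_G = V_DD·R_2/(R_1+R_2) = 10×22/104 = 2.12 V. With the source grounded, V_GS = V_G = 2.12 V.
Assume saturation: I_D = (k_n/2)(V_GS − V_t)² = (1.2/2)×(2.12 − 0.88)² = 0.6×1.24² = 0.916 mA.
V_DS = V_DD − I_D·R_D = 10 − 0.916×2.2 = 7.99 V.
Saturation requires V_DS ≥ V_GS − V_t = 1.24 V; 7.99 ≥ 1.24 ✓.

I_D ≈ 0.92 mA, V_DS ≈ 8 V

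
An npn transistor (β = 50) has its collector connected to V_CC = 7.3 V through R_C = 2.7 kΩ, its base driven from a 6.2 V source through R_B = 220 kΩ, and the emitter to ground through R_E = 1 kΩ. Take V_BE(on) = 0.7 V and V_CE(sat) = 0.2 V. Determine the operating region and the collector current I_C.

active; I_C ≈ 1 mA

Assume active. Base-emitter loop: I_B = (V_BB − V_BE)/(R_B + (β+1)R_E) = (6.2 − 0.7)/(220 + 51×1) = 0.0203 mA.
I_C = β·I_B = 50×0.0203 = 1.01 mA.
V_CE = V_CC − I_C·R_C − I_E·R_E = 7.3 − 1.01×2.7 − 1.04×1 = 3.53 V > V_CE(sat), so the active-region assumption holds.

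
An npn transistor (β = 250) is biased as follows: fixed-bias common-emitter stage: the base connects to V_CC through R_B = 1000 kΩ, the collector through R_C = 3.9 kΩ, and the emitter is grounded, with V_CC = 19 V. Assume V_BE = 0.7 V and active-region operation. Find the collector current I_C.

Base loop: V_CC = I_B·R_B + V_BE, so I_B = (19 − 0.7)/1000 kΩ = 0.0183 mA.
In the active region I_C = β·I_B = 250 × 0.0183 = 4.58 mA.
Collector loop: V_CE = V_CC − I_C·R_C = 19 − 4.58×3.9 = 1.16 V.
Since V_CE = 1.16 V > V_CE(sat) ≈ 0.2 V, the transistor is in the active region as assumed.

I_C ≈ 4.6 mA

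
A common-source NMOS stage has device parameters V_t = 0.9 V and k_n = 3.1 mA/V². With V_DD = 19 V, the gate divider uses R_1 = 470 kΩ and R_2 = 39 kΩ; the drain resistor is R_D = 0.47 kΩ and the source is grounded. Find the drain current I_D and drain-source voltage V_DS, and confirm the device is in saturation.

V_G = V_DD·R_2/(R_1+R_2) = 19×39/509 = 1.46 V. With the source grounded, V_GS = V_G = 1.46 V.
Assume saturation: I_D = (k_n/2)(V_GS − V_t)² = (3.1/2)×(1.46 − 0.9)² = 1.55×0.556² = 0.479 mA.
V_DS = V_DD − I_D·R_D = 19 − 0.479×0.47 = 18.8 V.
Saturation requires V_DS ≥ V_GS − V_t = 0.556 V; 18.8 ≥ 0.556 ✓.

I_D ≈ 0.48 mA, V_DS ≈ 19 V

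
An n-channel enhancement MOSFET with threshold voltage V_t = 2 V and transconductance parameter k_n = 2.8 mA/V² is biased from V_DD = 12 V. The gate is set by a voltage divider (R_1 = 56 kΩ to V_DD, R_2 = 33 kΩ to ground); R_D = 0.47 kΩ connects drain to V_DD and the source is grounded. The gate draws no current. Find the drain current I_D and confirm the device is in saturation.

I_D ≈ 8.4 mA

V_G = V_DD·R_2/(R_1+R_2) = 12×33/89 = 4.45 V. With the source grounded, V_GS = V_G = 4.45 V.
Assume saturation: I_D = (k_n/2)(V_GS − V_t)² = (2.8/2)×(4.45 − 2)² = 1.4×2.45² = 8.4 mA.
V_DS = V_DD − I_D·R_D = 12 − 8.4×0.47 = 8.05 V.
Saturation requires V_DS ≥ V_GS − V_t = 2.45 V; 8.05 ≥ 2.45 ✓.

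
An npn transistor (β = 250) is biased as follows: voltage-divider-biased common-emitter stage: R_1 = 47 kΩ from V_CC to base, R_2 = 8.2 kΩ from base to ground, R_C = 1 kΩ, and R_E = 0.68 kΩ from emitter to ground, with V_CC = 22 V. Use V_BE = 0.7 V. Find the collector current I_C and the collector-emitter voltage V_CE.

Thevenize the base divider: V_Th = V_CC·R_2/(R_1+R_2) = 22×8.2/55.2 = 3.27 V, R_Th = R_1‖R_2 = 6.98 kΩ.
Base-emitter loop: V_Th = I_B·R_Th + V_BE + (β+1)I_B·R_E, so I_B = (3.27 − 0.7) / (6.98 + 251×0.68) = 0.0145 mA.
I_C = β·I_B = 250×0.0145 = 3.61 mA, and I_E = (β+1)I_B = 3.63 mA.
V_CE = V_CC − I_C·R_C − I_E·R_E = 22 − 3.61×1 − 3.63×0.68 = 15.9 V.
V_CE = 15.9 V > 0.2 V confirms active-region operation.

I_C ≈ 3.6 mA, V_CE ≈ 16 V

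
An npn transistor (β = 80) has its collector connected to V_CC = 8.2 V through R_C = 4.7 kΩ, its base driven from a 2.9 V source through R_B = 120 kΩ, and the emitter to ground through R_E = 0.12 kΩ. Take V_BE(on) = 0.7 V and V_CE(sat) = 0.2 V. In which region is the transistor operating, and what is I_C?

active; I_C ≈ 1.4 mA

Assume active. Base-emitter loop: I_B = (V_BB − V_BE)/(R_B + (β+1)R_E) = (2.9 − 0.7)/(120 + 81×0.12) = 0.017 mA.
I_C = β·I_B = 80×0.017 = 1.36 mA.
V_CE = V_CC − I_C·R_C − I_E·R_E = 8.2 − 1.36×4.7 − 1.37×0.12 = 1.66 V > V_CE(sat), so the active-region assumption holds.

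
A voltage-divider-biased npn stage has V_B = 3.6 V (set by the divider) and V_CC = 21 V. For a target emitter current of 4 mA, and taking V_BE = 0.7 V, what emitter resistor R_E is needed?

R_E ≈ 0.73 kΩ

V_E = V_B − V_BE = 3.6 − 0.7 = 2.9 V.
R_E = V_E / I_E = 2.9 / 4 = 0.725 kΩ.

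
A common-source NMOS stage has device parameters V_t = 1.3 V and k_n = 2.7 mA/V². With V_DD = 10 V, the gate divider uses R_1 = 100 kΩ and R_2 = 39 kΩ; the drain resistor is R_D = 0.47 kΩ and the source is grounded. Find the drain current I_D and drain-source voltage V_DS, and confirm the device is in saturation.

I_D ≈ 3.1 mA, V_DS ≈ 8.6 V

V_G = V_DD·R_2/(R_1+R_2) = 10×39/139 = 2.81 V. With the source grounded, V_GS = V_G = 2.81 V.
Assume saturation: I_D = (k_n/2)(V_GS − V_t)² = (2.7/2)×(2.81 − 1.3)² = 1.35×1.51² = 3.06 mA.
V_DS = V_DD − I_D·R_D = 10 − 3.06×0.47 = 8.56 V.
Saturation requires V_DS ≥ V_GS − V_t = 1.51 V; 8.56 ≥ 1.51 ✓.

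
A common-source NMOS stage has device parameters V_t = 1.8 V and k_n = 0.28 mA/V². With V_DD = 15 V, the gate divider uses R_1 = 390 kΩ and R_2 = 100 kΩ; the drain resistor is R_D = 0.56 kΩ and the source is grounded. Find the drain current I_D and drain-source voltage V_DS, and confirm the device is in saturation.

V_G = V_DD·R_2/(R_1+R_2) = 15×100/490 = 3.06 V. With the source grounded, V_GS = V_G = 3.06 V.
Assume saturation: I_D = (k_n/2)(V_GS − V_t)² = (0.28/2)×(3.06 − 1.8)² = 0.14×1.26² = 0.223 mA.
V_DS = V_DD − I_D·R_D = 15 − 0.223×0.56 = 14.9 V.
Saturation requires V_DS ≥ V_GS − V_t = 1.26 V; 14.9 ≥ 1.26 ✓.

I_D ≈ 0.22 mA, V_DS ≈ 15 V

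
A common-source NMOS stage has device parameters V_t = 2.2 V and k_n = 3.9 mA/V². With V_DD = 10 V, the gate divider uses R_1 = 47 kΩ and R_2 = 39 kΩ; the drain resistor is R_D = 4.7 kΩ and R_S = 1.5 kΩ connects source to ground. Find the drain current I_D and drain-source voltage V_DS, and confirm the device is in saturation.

V_G = V_DD·R_2/(R_1+R_2) = 10×39/86 = 4.53 V.
Assume saturation: I_D = (k_n/2)(V_GS − V_t)² with V_GS = V_G − I_D·R_S = 4.53 − 1.5·I_D.
Substituting gives 4.39·I_D² − 14.7·I_D + 10.6 = 0, with roots I_D = 1.06 or 2.28 mA.
The root I_D = 2.28 mA gives V_GS = 1.12 V ≤ V_t, so take I_D = 1.06 mA.
Then V_GS = 2.94 V and V_DS = V_DD − I_D(R_D+R_S) = 10 − 1.06×6.2 = 3.4 V.
Saturation requires V_DS ≥ V_GS − V_t = 0.739 V; 3.4 ≥ 0.739 ✓.

I_D ≈ 1.1 mA, V_DS ≈ 3.4 V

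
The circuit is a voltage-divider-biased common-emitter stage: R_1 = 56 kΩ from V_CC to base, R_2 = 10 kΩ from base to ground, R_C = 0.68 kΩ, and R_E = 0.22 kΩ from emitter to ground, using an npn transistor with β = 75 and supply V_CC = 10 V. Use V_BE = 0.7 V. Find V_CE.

Thevenize the base divider: V_Th = V_CC·R_2/(R_1+R_2) = 10×10/66 = 1.52 V, R_Th = R_1‖R_2 = 8.48 kΩ.
Base-emitter loop: V_Th = I_B·R_Th + V_BE + (β+1)I_B·R_E, so I_B = (1.52 − 0.7) / (8.48 + 76×0.22) = 0.0323 mA.
I_C = β·I_B = 75×0.0323 = 2.43 mA, and I_E = (β+1)I_B = 2.46 mA.
V_CE = V_CC − I_C·R_C − I_E·R_E = 10 − 2.43×0.68 − 2.46×0.22 = 7.81 V.
V_CE = 7.81 V > 0.2 V confirms active-region operation.

V_CE ≈ 7.8 V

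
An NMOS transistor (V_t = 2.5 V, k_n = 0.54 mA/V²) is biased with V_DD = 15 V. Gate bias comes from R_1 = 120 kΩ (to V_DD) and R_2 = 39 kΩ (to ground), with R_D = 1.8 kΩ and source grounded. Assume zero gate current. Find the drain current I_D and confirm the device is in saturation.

V_G = V_DD·R_2/(R_1+R_2) = 15×39/159 = 3.68 V. With the source grounded, V_GS = V_G = 3.68 V.
Assume saturation: I_D = (k_n/2)(V_GS − V_t)² = (0.54/2)×(3.68 − 2.5)² = 0.27×1.18² = 0.375 mA.
V_DS = V_DD − I_D·R_D = 15 − 0.375×1.8 = 14.3 V.
Saturation requires V_DS ≥ V_GS − V_t = 1.18 V; 14.3 ≥ 1.18 ✓.

I_D ≈ 0.38 mA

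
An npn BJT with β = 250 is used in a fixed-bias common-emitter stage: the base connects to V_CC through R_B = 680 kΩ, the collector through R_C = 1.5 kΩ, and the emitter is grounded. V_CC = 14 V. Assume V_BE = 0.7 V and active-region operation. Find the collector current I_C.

Base loop: V_CC = I_B·R_B + V_BE, so I_B = (14 − 0.7)/680 kΩ = 0.0196 mA.
In the active region I_C = β·I_B = 250 × 0.0196 = 4.89 mA.
Collector loop: V_CE = V_CC − I_C·R_C = 14 − 4.89×1.5 = 6.67 V.
Since V_CE = 6.67 V > V_CE(sat) ≈ 0.2 V, the transistor is in the active region as assumed.

I_C ≈ 4.9 mA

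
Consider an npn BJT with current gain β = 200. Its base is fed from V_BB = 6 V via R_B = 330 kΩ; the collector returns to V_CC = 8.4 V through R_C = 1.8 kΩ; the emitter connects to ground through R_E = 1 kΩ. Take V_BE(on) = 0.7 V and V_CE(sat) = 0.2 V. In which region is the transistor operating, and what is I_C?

active; I_C ≈ 2 mA

Assume active. Base-emitter loop: I_B = (V_BB − V_BE)/(R_B + (β+1)R_E) = (6 − 0.7)/(330 + 201×1) = 0.00998 mA.
I_C = β·I_B = 200×0.00998 = 2 mA.
V_CE = V_CC − I_C·R_C − I_E·R_E = 8.4 − 2×1.8 − 2.01×1 = 2.8 V > V_CE(sat), so the active-region assumption holds.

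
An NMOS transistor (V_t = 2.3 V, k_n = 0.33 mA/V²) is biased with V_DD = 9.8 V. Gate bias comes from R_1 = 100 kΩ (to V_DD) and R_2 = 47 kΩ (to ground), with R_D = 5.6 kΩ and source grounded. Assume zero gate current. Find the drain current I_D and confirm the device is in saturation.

V_G = V_DD·R_2/(R_1+R_2) = 9.8×47/147 = 3.13 V. With the source grounded, V_GS = V_G = 3.13 V.
Assume saturation: I_D = (k_n/2)(V_GS − V_t)² = (0.33/2)×(3.13 − 2.3)² = 0.165×0.833² = 0.115 mA.
V_DS = V_DD − I_D·R_D = 9.8 − 0.115×5.6 = 9.16 V.
Saturation requires V_DS ≥ V_GS − V_t = 0.833 V; 9.16 ≥ 0.833 ✓.

I_D ≈ 0.11 mA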